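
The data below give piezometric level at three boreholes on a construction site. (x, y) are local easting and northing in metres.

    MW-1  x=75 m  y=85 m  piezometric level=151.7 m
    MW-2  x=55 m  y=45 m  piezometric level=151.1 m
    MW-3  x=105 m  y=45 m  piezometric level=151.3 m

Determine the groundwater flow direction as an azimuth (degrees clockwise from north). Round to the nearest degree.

Taking MW-1 as reference: MW-2−MW-1 = (-20, -40, -0.6); MW-3−MW-1 = (30, -40, -0.4).
Determinant of the coordinate differences = (-20)·(-40) − 30·(-40) = 2000.
∂h/∂x = [(-0.6)·(-40) − (-0.4)·(-40)] / 2000 = +0.004000
∂h/∂y = [(-20)·(-0.4) − 30·(-0.6)] / 2000 = +0.01300
Flow direction (−∇h) has components (-0.004000 E, -0.01300 N).
Azimuth = atan2(E, N) = atan2(-0.004000, -0.01300) = 197.1° ≈ 197°.

197°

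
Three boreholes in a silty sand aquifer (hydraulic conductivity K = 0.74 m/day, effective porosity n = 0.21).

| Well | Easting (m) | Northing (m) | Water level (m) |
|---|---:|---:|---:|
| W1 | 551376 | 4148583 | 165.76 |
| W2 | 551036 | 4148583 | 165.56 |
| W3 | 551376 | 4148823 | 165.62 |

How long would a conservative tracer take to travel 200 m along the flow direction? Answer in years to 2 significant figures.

∂h/∂x = (165.56 − 165.76) / (551036 − 551376) = +0.0005882
∂h/∂y = (165.62 − 165.76) / (4148823 − 4148583) = -0.0005833
|∇h| = √(0.0005882² + -0.0005833²) = 0.0008284
Seepage velocity v = K·i/n = 0.74 × 0.0008284 / 0.21 = 0.002919 m/day.
t = 200 / 0.002919 = 6.852e+04 days = 188 years.

190 years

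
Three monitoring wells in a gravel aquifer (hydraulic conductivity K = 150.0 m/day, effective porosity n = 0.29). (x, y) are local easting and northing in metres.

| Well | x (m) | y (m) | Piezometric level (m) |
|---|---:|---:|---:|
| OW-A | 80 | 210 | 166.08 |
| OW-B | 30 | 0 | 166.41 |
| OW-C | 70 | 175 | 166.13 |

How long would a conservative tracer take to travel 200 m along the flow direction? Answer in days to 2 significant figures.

Differences from OW-A: to OW-B (Δx, Δy, Δh) = (-50, -210, +0.33); to OW-C = (-10, -35, +0.05).
Determinant of the coordinate differences = (-50)·(-35) − (-10)·(-210) = -350.
∂h/∂x = [(+0.33)·(-35) − (+0.05)·(-210)] / -350 = +0.003000
∂h/∂y = [(-50)·(+0.05) − (-10)·(+0.33)] / -350 = -0.002286
|∇h| = √(0.003000² + -0.002286²) = 0.003772
Seepage velocity v = K·i/n = 150.0 × 0.003772 / 0.29 = 1.951 m/day.
t = 200 / 1.951 = 102.5 days.

100 days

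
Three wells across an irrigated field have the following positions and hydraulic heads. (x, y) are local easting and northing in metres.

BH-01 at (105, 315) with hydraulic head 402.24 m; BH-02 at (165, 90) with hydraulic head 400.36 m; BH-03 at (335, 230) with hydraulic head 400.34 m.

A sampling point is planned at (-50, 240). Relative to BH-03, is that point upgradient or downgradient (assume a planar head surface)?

With h = a·x + b·y + c and BH-01 as origin, the differences give:
  60·a + (-225)·b = -1.88
  230·a + (-85)·b = -1.90
Eliminate b (×(-85) and ×(-225), subtract): 46650·a = -267.700 → a = ∂h/∂x = -0.005738
Back-substitute: b = ∂h/∂y = +0.006825.
Head at (-50, 240) = 402.24 + (-0.005738)·(-155) + (+0.006825)·(-75) = 402.62 m.
That is higher than the 400.34 m at BH-03, so the point is upgradient.

upgradient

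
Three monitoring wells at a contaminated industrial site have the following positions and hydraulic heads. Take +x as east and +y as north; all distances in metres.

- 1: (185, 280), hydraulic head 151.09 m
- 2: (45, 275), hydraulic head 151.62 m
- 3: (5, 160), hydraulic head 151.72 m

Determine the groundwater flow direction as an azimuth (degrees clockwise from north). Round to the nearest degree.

097°

Differences from 1: to 2 (Δx, Δy, Δh) = (-140, -5, +0.53); to 3 = (-180, -120, +0.63).
Solve a·Δx + b·Δy = Δh: det = (-140)·(-120) − (-180)·(-5) = 15900.
∂h/∂x = [(+0.53)·(-120) − (+0.63)·(-5)] / 15900 = -0.003802
∂h/∂y = [(-140)·(+0.63) − (-180)·(+0.53)] / 15900 = +0.0004528
Flow direction (−∇h) has components (+0.003802 E, -0.0004528 N).
Azimuth = atan2(E, N) = atan2(+0.003802, -0.0004528) = 96.8° ≈ 097°.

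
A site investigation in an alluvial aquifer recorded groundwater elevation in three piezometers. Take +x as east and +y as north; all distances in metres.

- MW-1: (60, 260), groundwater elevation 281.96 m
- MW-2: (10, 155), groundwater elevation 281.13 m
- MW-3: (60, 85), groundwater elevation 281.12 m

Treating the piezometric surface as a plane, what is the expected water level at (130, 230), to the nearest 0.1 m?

With h = a·x + b·y + c and MW-1 as origin, the differences give:
  (-50)·a + (-105)·b = -0.83
  0·a + (-175)·b = -0.84
Eliminate b (×(-175) and ×(-105), subtract): 8750·a = 57.050 → a = ∂h/∂x = +0.006520
Back-substitute: b = ∂h/∂y = +0.004800.
h(130, 230) = 281.96 + (+0.006520)·(70) + (+0.004800)·(-30) = 281.96 +0.456 -0.144 = 282.272 m.

282.3 m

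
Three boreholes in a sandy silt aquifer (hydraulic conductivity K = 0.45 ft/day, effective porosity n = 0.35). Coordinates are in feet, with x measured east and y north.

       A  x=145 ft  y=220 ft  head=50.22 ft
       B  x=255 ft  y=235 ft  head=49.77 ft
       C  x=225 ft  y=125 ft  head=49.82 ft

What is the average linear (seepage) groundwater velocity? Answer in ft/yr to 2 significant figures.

Differences from A: to B (Δx, Δy, Δh) = (110, 15, -0.45); to C = (80, -95, -0.40).
Solve a·Δx + b·Δy = Δh: det = 110·(-95) − 80·15 = -11650.
∂h/∂x = [(-0.45)·(-95) − (-0.40)·15] / -11650 = -0.004185
∂h/∂y = [110·(-0.40) − 80·(-0.45)] / -11650 = +0.0006867
|∇h| = √(-0.004185² + 0.0006867²) = 0.004241
Seepage velocity v = K·i/n = 0.45 × 0.004241 / 0.35 = 0.005453 ft/day = 1.992 ft/yr.

2.0 ft/yr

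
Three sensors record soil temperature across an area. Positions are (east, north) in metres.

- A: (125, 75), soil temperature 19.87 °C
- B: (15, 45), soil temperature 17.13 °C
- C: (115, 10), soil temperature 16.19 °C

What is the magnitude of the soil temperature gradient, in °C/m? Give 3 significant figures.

With T = a·x + b·y + c and A as origin, the differences give:
  (-110)·a + (-30)·b = -2.74
  (-10)·a + (-65)·b = -3.68
Eliminate b (×(-65) and ×(-30), subtract): 6850·a = 67.700 → a = ∂T/∂x = +0.009883
Back-substitute: b = ∂T/∂y = +0.05509.
|∇f| = √(0.009883² + 0.05509²) = 0.05597 °C/m

0.0560 °C/m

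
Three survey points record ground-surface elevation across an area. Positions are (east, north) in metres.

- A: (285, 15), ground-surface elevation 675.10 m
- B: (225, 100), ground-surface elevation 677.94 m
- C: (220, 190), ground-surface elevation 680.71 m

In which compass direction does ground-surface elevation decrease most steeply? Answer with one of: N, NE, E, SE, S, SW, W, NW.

With z = a·x + b·y + c and A as origin, the differences give:
  (-60)·a + 85·b = +2.84
  (-65)·a + 175·b = +5.61
Eliminate b (×175 and ×85, subtract): -4975·a = 20.150 → a = ∂z/∂x = -0.004050
Back-substitute: b = ∂z/∂y = +0.03055.
Steepest decrease is along −∇f = (+0.004050 E, -0.03055 N) → south.

S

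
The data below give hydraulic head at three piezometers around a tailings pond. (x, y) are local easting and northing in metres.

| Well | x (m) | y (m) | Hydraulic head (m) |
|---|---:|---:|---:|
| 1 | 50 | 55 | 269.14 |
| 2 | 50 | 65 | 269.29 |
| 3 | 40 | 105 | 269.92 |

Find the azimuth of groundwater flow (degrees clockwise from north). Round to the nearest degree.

Taking 1 as reference: 2−1 = (0, 10, +0.15); 3−1 = (-10, 50, +0.78).
Solve a·Δx + b·Δy = Δh: det = 0·50 − (-10)·10 = 100.
∂h/∂x = [(+0.15)·50 − (+0.78)·10] / 100 = -0.003000
∂h/∂y = [0·(+0.78) − (-10)·(+0.15)] / 100 = +0.01500
Flow direction (−∇h) has components (+0.003000 E, -0.01500 N).
Azimuth = atan2(E, N) = atan2(+0.003000, -0.01500) = 168.7° ≈ 169°.

169°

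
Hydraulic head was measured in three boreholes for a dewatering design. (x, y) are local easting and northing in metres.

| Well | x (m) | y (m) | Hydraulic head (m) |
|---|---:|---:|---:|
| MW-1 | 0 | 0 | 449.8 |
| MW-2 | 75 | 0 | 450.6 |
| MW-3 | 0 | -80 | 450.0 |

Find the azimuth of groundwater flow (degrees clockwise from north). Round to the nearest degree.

283°

∂h/∂x = (450.6 − 449.8) / (75 − 0) = +0.01067
∂h/∂y = (450.0 − 449.8) / (-80 − 0) = -0.002500
Flow direction (−∇h) has components (-0.01067 E, +0.002500 N).
Azimuth = atan2(E, N) = atan2(-0.01067, +0.002500) = 283.2° ≈ 283°.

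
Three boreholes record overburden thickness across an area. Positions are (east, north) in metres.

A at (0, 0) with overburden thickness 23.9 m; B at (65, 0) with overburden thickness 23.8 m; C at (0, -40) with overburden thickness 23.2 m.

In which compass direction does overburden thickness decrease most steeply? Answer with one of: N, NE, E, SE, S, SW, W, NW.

S

∂d/∂x = (23.8 − 23.9) / (65 − 0) = -0.001538
∂d/∂y = (23.2 − 23.9) / (-40 − 0) = +0.01750
Steepest decrease is along −∇f = (+0.001538 E, -0.01750 N) → south.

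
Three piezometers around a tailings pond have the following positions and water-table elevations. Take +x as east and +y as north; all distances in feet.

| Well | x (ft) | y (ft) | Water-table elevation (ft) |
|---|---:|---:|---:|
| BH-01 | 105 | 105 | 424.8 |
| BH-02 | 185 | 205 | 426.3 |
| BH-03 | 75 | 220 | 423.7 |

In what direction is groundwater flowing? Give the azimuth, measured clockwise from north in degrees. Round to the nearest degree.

Three-point gradient (reference BH-01): Δ to BH-02 = (80, 100, +1.5), Δ to BH-03 = (-30, 115, -1.1).
∂h/∂x = +0.02316, ∂h/∂y = -0.003525 (det = 12200).
Flow direction (−∇h) has components (-0.02316 E, +0.003525 N).
Azimuth = atan2(E, N) = atan2(-0.02316, +0.003525) = 278.7° ≈ 279°.

279°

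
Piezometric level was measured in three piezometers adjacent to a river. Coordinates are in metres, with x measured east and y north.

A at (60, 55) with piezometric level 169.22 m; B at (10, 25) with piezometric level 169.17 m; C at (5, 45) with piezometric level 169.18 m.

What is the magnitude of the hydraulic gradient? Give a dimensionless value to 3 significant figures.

With h = a·x + b·y + c and A as origin, the differences give:
  (-50)·a + (-30)·b = -0.05
  (-55)·a + (-10)·b = -0.04
Eliminate b (×(-10) and ×(-30), subtract): -1150·a = -0.700 → a = ∂h/∂x = +0.0006087
Back-substitute: b = ∂h/∂y = +0.0006522.
|∇h| = √(0.0006087² + 0.0006522²) = 0.0008921

0.000892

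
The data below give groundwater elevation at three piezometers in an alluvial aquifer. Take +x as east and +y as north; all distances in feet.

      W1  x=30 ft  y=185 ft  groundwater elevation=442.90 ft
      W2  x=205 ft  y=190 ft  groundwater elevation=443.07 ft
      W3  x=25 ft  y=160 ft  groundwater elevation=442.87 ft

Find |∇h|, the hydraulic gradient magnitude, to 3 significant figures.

Differences from W1: to W2 (Δx, Δy, Δh) = (175, 5, +0.17); to W3 = (-5, -25, -0.03).
Solve a·Δx + b·Δy = Δh: det = 175·(-25) − (-5)·5 = -4350.
∂h/∂x = [(+0.17)·(-25) − (-0.03)·5] / -4350 = +0.0009425
∂h/∂y = [175·(-0.03) − (-5)·(+0.17)] / -4350 = +0.001011
|∇h| = √(0.0009425² + 0.001011²) = 0.001382

0.00138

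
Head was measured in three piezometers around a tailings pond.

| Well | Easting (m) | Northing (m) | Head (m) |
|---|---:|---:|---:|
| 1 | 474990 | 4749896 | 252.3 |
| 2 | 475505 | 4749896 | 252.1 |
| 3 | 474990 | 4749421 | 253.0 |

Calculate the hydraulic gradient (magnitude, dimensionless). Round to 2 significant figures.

∂h/∂x = (252.1 − 252.3) / (475505 − 474990) = -0.0003883
∂h/∂y = (253.0 − 252.3) / (4749421 − 4749896) = -0.001474
|∇h| = √(-0.0003883² + -0.001474²) = 0.001524

0.0015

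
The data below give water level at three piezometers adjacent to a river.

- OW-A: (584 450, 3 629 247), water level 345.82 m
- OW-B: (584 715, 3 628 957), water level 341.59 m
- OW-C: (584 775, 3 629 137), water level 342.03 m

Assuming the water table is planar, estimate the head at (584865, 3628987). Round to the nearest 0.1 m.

Three-point gradient (reference OW-A): Δ to OW-B = (265, -290, -4.23), Δ to OW-C = (325, -110, -3.79).
∂h/∂x = -0.009736, ∂h/∂y = +0.005690 (det = 65100).
h(584865, 3628987) = 345.82 + (-0.009736)·(415) + (+0.005690)·(-260) = 345.82 -4.040 -1.479 = 340.300 m.

340.3 m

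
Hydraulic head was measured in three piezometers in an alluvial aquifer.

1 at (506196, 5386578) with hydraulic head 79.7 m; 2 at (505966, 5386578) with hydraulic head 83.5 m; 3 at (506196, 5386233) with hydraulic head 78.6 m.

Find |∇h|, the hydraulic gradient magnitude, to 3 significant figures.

0.0168

∂h/∂x = (83.5 − 79.7) / (505966 − 506196) = -0.01652
∂h/∂y = (78.6 − 79.7) / (5386233 − 5386578) = +0.003188
|∇h| = √(-0.01652² + 0.003188²) = 0.01682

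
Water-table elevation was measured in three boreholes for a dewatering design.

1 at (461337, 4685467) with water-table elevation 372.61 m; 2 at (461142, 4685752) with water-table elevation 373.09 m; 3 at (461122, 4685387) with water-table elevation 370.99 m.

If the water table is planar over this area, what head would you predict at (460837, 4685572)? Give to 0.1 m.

Differences from 1: to 2 (Δx, Δy, Δh) = (-195, 285, +0.48); to 3 = (-215, -80, -1.62).
Solve a·Δx + b·Δy = Δh: det = (-195)·(-80) − (-215)·285 = 76875.
∂h/∂x = [(+0.48)·(-80) − (-1.62)·285] / 76875 = +0.005506
∂h/∂y = [(-195)·(-1.62) − (-215)·(+0.48)] / 76875 = +0.005452
h(460837, 4685572) = 372.61 + (+0.005506)·(-500) + (+0.005452)·(105) = 372.61 -2.753 +0.572 = 370.429 m.

370.4 m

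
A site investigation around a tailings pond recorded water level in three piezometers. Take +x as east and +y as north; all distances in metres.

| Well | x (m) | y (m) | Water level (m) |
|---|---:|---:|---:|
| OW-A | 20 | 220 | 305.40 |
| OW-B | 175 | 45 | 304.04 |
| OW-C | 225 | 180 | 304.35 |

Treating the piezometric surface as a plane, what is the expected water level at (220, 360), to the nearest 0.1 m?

305.1 m

With h = a·x + b·y + c and OW-A as origin, the differences give:
  155·a + (-175)·b = -1.36
  205·a + (-40)·b = -1.05
Eliminate b (×(-40) and ×(-175), subtract): 29675·a = -129.350 → a = ∂h/∂x = -0.004359
Back-substitute: b = ∂h/∂y = +0.003911.
h(220, 360) = 305.40 + (-0.004359)·(200) + (+0.003911)·(140) = 305.40 -0.872 +0.547 = 305.076 m.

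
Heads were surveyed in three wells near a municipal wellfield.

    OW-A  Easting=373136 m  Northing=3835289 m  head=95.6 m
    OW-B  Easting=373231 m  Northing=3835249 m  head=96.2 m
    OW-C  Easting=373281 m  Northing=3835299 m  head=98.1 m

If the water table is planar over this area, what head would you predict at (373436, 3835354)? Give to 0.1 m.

101.8 m

Differences from OW-A: to OW-B (Δx, Δy, Δh) = (95, -40, +0.6); to OW-C = (145, 10, +2.5).
Solve a·Δx + b·Δy = Δh: det = 95·10 − 145·(-40) = 6750.
∂h/∂x = [(+0.6)·10 − (+2.5)·(-40)] / 6750 = +0.01570
∂h/∂y = [95·(+2.5) − 145·(+0.6)] / 6750 = +0.02230
h(373436, 3835354) = 95.6 + (+0.01570)·(300) + (+0.02230)·(65) = 95.6 +4.711 +1.449 = 101.760 m.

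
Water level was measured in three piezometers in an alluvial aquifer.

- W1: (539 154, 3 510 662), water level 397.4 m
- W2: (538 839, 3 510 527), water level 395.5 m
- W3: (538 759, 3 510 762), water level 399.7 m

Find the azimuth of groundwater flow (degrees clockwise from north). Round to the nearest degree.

With h = a·x + b·y + c and W1 as origin, the differences give:
  (-315)·a + (-135)·b = -1.9
  (-395)·a + 100·b = +2.3
Eliminate b (×100 and ×(-135), subtract): -84825·a = 120.50 → a = ∂h/∂x = -0.001421
Back-substitute: b = ∂h/∂y = +0.01739.
Flow direction (−∇h) has components (+0.001421 E, -0.01739 N).
Azimuth = atan2(E, N) = atan2(+0.001421, -0.01739) = 175.3° ≈ 175°.

175°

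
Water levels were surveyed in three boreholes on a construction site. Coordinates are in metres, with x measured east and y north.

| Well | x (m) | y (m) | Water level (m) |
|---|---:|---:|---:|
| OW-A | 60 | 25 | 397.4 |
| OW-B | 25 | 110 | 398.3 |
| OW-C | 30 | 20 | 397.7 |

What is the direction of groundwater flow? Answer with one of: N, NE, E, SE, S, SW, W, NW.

With h = a·x + b·y + c and OW-A as origin, the differences give:
  (-35)·a + 85·b = +0.9
  (-30)·a + (-5)·b = +0.3
Eliminate b (×(-5) and ×85, subtract): 2725·a = -30.00 → a = ∂h/∂x = -0.01101
Back-substitute: b = ∂h/∂y = +0.006055.
Flow = −∇h = (+0.01101 east, -0.006055 north), which points southeast.

SE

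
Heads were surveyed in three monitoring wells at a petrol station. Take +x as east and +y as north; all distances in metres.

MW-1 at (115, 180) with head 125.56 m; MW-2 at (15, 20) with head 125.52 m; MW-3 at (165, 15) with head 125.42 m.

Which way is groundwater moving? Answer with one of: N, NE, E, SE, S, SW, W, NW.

SE

Taking MW-1 as reference: MW-2−MW-1 = (-100, -160, -0.04); MW-3−MW-1 = (50, -165, -0.14).
Determinant of the coordinate differences = (-100)·(-165) − 50·(-160) = 24500.
∂h/∂x = [(-0.04)·(-165) − (-0.14)·(-160)] / 24500 = -0.0006449
∂h/∂y = [(-100)·(-0.14) − 50·(-0.04)] / 24500 = +0.0006531
Flow = −∇h = (+0.0006449 east, -0.0006531 north), which points southeast.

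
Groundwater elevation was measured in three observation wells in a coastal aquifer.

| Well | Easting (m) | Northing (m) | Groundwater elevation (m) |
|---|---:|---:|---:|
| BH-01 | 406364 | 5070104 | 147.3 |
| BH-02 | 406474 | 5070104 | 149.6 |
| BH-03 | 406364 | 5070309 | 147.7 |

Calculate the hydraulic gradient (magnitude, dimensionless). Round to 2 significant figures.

0.021

∂h/∂x = (149.6 − 147.3) / (406474 − 406364) = +0.02091
∂h/∂y = (147.7 − 147.3) / (5070309 − 5070104) = +0.001951
|∇h| = √(0.02091² + 0.001951²) = 0.021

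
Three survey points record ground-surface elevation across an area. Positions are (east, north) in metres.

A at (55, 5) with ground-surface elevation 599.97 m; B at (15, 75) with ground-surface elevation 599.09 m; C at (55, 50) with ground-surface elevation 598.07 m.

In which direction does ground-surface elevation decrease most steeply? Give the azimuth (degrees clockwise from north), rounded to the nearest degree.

051°

Taking A as reference: B−A = (-40, 70, -0.88); C−A = (0, 45, -1.90).
Solve a·Δx + b·Δy = Δz: det = (-40)·45 − 0·70 = -1800.
∂z/∂x = [(-0.88)·45 − (-1.90)·70] / -1800 = -0.05189
∂z/∂y = [(-40)·(-1.90) − 0·(-0.88)] / -1800 = -0.04222
Steepest decrease is along −∇f: components (+0.05189 E, +0.04222 N).
Azimuth = atan2(+0.05189, +0.04222) = 50.9° ≈ 051°.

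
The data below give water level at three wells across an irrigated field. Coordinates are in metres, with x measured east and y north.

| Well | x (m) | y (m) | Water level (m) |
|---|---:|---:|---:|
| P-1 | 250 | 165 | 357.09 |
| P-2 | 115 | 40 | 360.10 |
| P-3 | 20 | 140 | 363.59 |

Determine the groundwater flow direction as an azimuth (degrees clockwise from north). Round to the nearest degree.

Three-point gradient (reference P-1): Δ to P-2 = (-135, -125, +3.01), Δ to P-3 = (-230, -25, +6.50).
∂h/∂x = -0.02905, ∂h/∂y = +0.007299 (det = -25375).
Flow direction (−∇h) has components (+0.02905 E, -0.007299 N).
Azimuth = atan2(E, N) = atan2(+0.02905, -0.007299) = 104.1° ≈ 104°.

104°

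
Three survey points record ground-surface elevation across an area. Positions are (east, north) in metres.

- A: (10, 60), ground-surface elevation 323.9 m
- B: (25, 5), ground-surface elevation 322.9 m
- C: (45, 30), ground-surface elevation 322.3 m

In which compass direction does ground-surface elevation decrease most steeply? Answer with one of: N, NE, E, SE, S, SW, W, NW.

Differences from A: to B (Δx, Δy, Δh) = (15, -55, -1.0); to C = (35, -30, -1.6).
Determinant of the coordinate differences = 15·(-30) − 35·(-55) = 1475.
∂z/∂x = [(-1.0)·(-30) − (-1.6)·(-55)] / 1475 = -0.03932
∂z/∂y = [15·(-1.6) − 35·(-1.0)] / 1475 = +0.007458
Steepest decrease is along −∇f = (+0.03932 E, -0.007458 N) → east.

E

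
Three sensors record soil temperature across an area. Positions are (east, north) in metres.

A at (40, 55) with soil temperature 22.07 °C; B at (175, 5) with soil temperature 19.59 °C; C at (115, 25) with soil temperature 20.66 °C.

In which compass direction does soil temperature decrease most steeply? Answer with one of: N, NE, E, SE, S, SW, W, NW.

SE

Taking A as reference: B−A = (135, -50, -2.48); C−A = (75, -30, -1.41).
Solve a·Δx + b·Δy = ΔT: det = 135·(-30) − 75·(-50) = -300.
∂T/∂x = [(-2.48)·(-30) − (-1.41)·(-50)] / -300 = -0.01300
∂T/∂y = [135·(-1.41) − 75·(-2.48)] / -300 = +0.01450
Steepest decrease is along −∇f = (+0.01300 E, -0.01450 N) → southeast.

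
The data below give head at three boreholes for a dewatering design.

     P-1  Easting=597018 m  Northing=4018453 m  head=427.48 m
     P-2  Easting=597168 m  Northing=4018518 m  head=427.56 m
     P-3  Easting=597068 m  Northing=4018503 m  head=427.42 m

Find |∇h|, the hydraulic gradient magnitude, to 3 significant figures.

With h = a·x + b·y + c and P-1 as origin, the differences give:
  150·a + 65·b = +0.08
  50·a + 50·b = -0.06
Eliminate b (×50 and ×65, subtract): 4250·a = 7.900 → a = ∂h/∂x = +0.001859
Back-substitute: b = ∂h/∂y = -0.003059.
|∇h| = √(0.001859² + -0.003059²) = 0.00358

0.00358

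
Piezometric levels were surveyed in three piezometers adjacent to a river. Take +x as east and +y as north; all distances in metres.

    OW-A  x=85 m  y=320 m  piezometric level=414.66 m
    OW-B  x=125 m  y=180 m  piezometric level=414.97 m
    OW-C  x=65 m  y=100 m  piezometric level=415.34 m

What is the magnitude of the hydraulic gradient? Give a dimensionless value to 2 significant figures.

0.0037

Differences from OW-A: to OW-B (Δx, Δy, Δh) = (40, -140, +0.31); to OW-C = (-20, -220, +0.68).
Determinant of the coordinate differences = 40·(-220) − (-20)·(-140) = -11600.
∂h/∂x = [(+0.31)·(-220) − (+0.68)·(-140)] / -11600 = -0.002328
∂h/∂y = [40·(+0.68) − (-20)·(+0.31)] / -11600 = -0.002879
|∇h| = √(-0.002328² + -0.002879²) = 0.003702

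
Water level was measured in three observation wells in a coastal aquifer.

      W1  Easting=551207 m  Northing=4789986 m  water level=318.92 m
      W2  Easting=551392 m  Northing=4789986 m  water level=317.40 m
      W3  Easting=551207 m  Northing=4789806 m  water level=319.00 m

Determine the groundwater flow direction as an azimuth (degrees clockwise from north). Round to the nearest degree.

087°

∂h/∂x = (317.40 − 318.92) / (551392 − 551207) = -0.008216
∂h/∂y = (319.00 − 318.92) / (4789806 − 4789986) = -0.0004444
Flow direction (−∇h) has components (+0.008216 E, +0.0004444 N).
Azimuth = atan2(E, N) = atan2(+0.008216, +0.0004444) = 86.9° ≈ 087°.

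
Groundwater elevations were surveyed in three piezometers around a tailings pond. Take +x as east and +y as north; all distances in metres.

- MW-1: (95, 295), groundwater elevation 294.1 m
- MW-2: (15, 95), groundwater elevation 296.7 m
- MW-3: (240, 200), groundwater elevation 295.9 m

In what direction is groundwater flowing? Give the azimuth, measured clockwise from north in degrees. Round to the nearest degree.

348°

With h = a·x + b·y + c and MW-1 as origin, the differences give:
  (-80)·a + (-200)·b = +2.6
  145·a + (-95)·b = +1.8
Eliminate b (×(-95) and ×(-200), subtract): 36600·a = 113.00 → a = ∂h/∂x = +0.003087
Back-substitute: b = ∂h/∂y = -0.01423.
Flow direction (−∇h) has components (-0.003087 E, +0.01423 N).
Azimuth = atan2(E, N) = atan2(-0.003087, +0.01423) = 347.8° ≈ 348°.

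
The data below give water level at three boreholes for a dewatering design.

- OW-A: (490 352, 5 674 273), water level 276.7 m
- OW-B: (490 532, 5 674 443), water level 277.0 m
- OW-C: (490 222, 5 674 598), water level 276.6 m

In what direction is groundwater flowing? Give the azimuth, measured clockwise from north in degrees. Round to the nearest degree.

Taking OW-A as reference: OW-B−OW-A = (180, 170, +0.3); OW-C−OW-A = (-130, 325, -0.1).
Determinant of the coordinate differences = 180·325 − (-130)·170 = 80600.
∂h/∂x = [(+0.3)·325 − (-0.1)·170] / 80600 = +0.001421
∂h/∂y = [180·(-0.1) − (-130)·(+0.3)] / 80600 = +0.0002605
Flow direction (−∇h) has components (-0.001421 E, -0.0002605 N).
Azimuth = atan2(E, N) = atan2(-0.001421, -0.0002605) = 259.6° ≈ 260°.

260°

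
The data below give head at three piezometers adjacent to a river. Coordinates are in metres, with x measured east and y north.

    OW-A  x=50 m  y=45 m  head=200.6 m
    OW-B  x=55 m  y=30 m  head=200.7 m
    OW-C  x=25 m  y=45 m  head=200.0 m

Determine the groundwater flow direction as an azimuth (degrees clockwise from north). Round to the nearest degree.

Taking OW-A as reference: OW-B−OW-A = (5, -15, +0.1); OW-C−OW-A = (-25, 0, -0.6).
Determinant of the coordinate differences = 5·0 − (-25)·(-15) = -375.
∂h/∂x = [(+0.1)·0 − (-0.6)·(-15)] / -375 = +0.02400
∂h/∂y = [5·(-0.6) − (-25)·(+0.1)] / -375 = +0.001333
Flow direction (−∇h) has components (-0.02400 E, -0.001333 N).
Azimuth = atan2(E, N) = atan2(-0.02400, -0.001333) = 266.8° ≈ 267°.

267°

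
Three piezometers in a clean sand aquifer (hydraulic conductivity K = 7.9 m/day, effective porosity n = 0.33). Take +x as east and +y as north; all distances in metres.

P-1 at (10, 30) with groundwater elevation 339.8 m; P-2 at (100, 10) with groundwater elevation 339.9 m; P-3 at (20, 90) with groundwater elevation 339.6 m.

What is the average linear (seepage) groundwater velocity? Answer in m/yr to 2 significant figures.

With h = a·x + b·y + c and P-1 as origin, the differences give:
  90·a + (-20)·b = +0.1
  10·a + 60·b = -0.2
Eliminate b (×60 and ×(-20), subtract): 5600·a = 2.00 → a = ∂h/∂x = +0.0003571
Back-substitute: b = ∂h/∂y = -0.003393.
|∇h| = √(0.0003571² + -0.003393²) = 0.003412
Seepage velocity v = K·i/n = 7.9 × 0.003412 / 0.33 = 0.08168 m/day = 29.83 m/yr.

30 m/yr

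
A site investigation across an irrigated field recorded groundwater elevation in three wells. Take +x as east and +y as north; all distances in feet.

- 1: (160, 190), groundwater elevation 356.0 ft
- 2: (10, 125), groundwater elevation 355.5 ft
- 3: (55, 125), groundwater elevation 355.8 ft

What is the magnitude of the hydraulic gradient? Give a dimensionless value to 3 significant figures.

Taking 1 as reference: 2−1 = (-150, -65, -0.5); 3−1 = (-105, -65, -0.2).
Determinant of the coordinate differences = (-150)·(-65) − (-105)·(-65) = 2925.
∂h/∂x = [(-0.5)·(-65) − (-0.2)·(-65)] / 2925 = +0.006667
∂h/∂y = [(-150)·(-0.2) − (-105)·(-0.5)] / 2925 = -0.007692
|∇h| = √(0.006667² + -0.007692²) = 0.01018

0.0102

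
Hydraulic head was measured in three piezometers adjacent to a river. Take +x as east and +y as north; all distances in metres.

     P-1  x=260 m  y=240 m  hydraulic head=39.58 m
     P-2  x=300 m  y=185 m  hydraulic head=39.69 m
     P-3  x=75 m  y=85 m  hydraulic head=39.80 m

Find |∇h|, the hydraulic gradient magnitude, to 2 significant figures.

Taking P-1 as reference: P-2−P-1 = (40, -55, +0.11); P-3−P-1 = (-185, -155, +0.22).
Determinant of the coordinate differences = 40·(-155) − (-185)·(-55) = -16375.
∂h/∂x = [(+0.11)·(-155) − (+0.22)·(-55)] / -16375 = +0.0003023
∂h/∂y = [40·(+0.22) − (-185)·(+0.11)] / -16375 = -0.001780
|∇h| = √(0.0003023² + -0.001780²) = 0.001805

0.0018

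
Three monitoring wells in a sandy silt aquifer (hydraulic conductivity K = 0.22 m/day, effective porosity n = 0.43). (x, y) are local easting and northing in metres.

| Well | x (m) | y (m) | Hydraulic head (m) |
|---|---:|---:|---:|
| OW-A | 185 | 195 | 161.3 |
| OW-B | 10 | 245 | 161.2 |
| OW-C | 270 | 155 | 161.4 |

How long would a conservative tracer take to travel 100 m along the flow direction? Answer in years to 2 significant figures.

160 years

Differences from OW-A: to OW-B (Δx, Δy, Δh) = (-175, 50, -0.1); to OW-C = (85, -40, +0.1).
Solve a·Δx + b·Δy = Δh: det = (-175)·(-40) − 85·50 = 2750.
∂h/∂x = [(-0.1)·(-40) − (+0.1)·50] / 2750 = -0.0003636
∂h/∂y = [(-175)·(+0.1) − 85·(-0.1)] / 2750 = -0.003273
|∇h| = √(-0.0003636² + -0.003273²) = 0.003293
Seepage velocity v = K·i/n = 0.22 × 0.003293 / 0.43 = 0.001685 m/day.
t = 100 / 0.001685 = 5.935e+04 days = 162 years.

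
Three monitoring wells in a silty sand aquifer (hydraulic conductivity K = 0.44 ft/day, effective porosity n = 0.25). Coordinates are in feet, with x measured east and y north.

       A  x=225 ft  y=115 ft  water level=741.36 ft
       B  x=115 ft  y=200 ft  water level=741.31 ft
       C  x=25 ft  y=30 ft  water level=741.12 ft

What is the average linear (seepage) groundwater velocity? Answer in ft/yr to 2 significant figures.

Differences from A: to B (Δx, Δy, Δh) = (-110, 85, -0.05); to C = (-200, -85, -0.24).
Solve a·Δx + b·Δy = Δh: det = (-110)·(-85) − (-200)·85 = 26350.
∂h/∂x = [(-0.05)·(-85) − (-0.24)·85] / 26350 = +0.0009355
∂h/∂y = [(-110)·(-0.24) − (-200)·(-0.05)] / 26350 = +0.0006224
|∇h| = √(0.0009355² + 0.0006224²) = 0.001124
Seepage velocity v = K·i/n = 0.44 × 0.001124 / 0.25 = 0.001978 ft/day = 0.7225 ft/yr.

0.72 ft/yr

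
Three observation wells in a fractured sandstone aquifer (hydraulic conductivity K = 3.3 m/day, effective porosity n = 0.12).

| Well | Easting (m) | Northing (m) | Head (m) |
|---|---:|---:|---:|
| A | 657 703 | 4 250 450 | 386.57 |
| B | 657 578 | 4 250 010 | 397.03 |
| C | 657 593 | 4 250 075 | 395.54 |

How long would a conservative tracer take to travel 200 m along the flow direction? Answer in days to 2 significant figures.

290 days

Taking A as reference: B−A = (-125, -440, +10.46); C−A = (-110, -375, +8.97).
Determinant of the coordinate differences = (-125)·(-375) − (-110)·(-440) = -1525.
∂h/∂x = [(+10.46)·(-375) − (+8.97)·(-440)] / -1525 = -0.01593
∂h/∂y = [(-125)·(+8.97) − (-110)·(+10.46)] / -1525 = -0.01925
|∇h| = √(-0.01593² + -0.01925²) = 0.02499
Seepage velocity v = K·i/n = 3.3 × 0.02499 / 0.12 = 0.6872 m/day.
t = 200 / 0.6872 = 291 days.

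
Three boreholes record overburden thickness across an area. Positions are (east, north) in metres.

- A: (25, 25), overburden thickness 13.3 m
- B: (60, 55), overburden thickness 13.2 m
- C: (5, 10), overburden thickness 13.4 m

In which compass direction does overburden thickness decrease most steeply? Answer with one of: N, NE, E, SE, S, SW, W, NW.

SE

Taking A as reference: B−A = (35, 30, -0.1); C−A = (-20, -15, +0.1).
Determinant of the coordinate differences = 35·(-15) − (-20)·30 = 75.
∂d/∂x = [(-0.1)·(-15) − (+0.1)·30] / 75 = -0.02000
∂d/∂y = [35·(+0.1) − (-20)·(-0.1)] / 75 = +0.02000
Steepest decrease is along −∇f = (+0.02000 E, -0.02000 N) → southeast.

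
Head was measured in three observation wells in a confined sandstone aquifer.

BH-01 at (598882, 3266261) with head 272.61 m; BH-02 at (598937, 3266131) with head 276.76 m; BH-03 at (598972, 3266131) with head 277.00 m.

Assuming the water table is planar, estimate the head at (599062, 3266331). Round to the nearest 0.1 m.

271.8 m

With h = a·x + b·y + c and BH-01 as origin, the differences give:
  55·a + (-130)·b = +4.15
  90·a + (-130)·b = +4.39
Eliminate b (×(-130) and ×(-130), subtract): 4550·a = 31.200 → a = ∂h/∂x = +0.006857
Back-substitute: b = ∂h/∂y = -0.02902.
h(599062, 3266331) = 272.61 + (+0.006857)·(180) + (-0.02902)·(70) = 272.61 +1.234 -2.032 = 271.813 m.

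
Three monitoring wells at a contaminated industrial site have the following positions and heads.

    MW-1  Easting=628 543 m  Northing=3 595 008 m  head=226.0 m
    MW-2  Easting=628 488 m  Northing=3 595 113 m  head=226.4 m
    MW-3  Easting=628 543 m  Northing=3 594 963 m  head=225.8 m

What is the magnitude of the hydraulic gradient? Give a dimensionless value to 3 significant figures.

With h = a·x + b·y + c and MW-1 as origin, the differences give:
  (-55)·a + 105·b = +0.4
  0·a + (-45)·b = -0.2
Eliminate b (×(-45) and ×105, subtract): 2475·a = 3.00 → a = ∂h/∂x = +0.001212
Back-substitute: b = ∂h/∂y = +0.004444.
|∇h| = √(0.001212² + 0.004444²) = 0.004606

0.00461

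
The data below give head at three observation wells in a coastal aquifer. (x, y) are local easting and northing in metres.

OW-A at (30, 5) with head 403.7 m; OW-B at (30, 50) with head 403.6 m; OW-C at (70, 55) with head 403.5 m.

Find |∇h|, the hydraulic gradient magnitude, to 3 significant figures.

Three-point gradient (reference OW-A): Δ to OW-B = (0, 45, -0.1), Δ to OW-C = (40, 50, -0.2).
∂h/∂x = -0.002222, ∂h/∂y = -0.002222 (det = -1800).
|∇h| = √(-0.002222² + -0.002222²) = 0.003142

0.00314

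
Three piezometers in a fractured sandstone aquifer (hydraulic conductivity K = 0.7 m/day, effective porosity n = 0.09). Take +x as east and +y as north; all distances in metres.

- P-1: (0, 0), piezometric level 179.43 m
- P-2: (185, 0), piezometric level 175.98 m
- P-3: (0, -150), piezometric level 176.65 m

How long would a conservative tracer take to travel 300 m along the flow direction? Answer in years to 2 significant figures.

4.0 years

∂h/∂x = (175.98 − 179.43) / (185 − 0) = -0.01865
∂h/∂y = (176.65 − 179.43) / (-150 − 0) = +0.01853
|∇h| = √(-0.01865² + 0.01853²) = 0.02629
Seepage velocity v = K·i/n = 0.7 × 0.02629 / 0.09 = 0.2045 m/day.
t = 300 / 0.2045 = 1467 days = 4.02 years.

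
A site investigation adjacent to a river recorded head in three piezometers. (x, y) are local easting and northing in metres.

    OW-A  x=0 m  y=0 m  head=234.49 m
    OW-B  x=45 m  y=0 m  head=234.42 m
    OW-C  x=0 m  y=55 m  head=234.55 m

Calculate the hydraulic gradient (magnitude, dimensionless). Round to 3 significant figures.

∂h/∂x = (234.42 − 234.49) / (45 − 0) = -0.001556
∂h/∂y = (234.55 − 234.49) / (55 − 0) = +0.001091
|∇h| = √(-0.001556² + 0.001091²) = 0.0019

0.00190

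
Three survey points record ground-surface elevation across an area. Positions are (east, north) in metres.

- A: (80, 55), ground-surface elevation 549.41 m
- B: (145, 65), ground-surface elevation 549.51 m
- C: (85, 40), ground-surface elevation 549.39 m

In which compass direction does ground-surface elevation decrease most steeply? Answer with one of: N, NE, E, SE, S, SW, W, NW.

Taking A as reference: B−A = (65, 10, +0.10); C−A = (5, -15, -0.02).
Determinant of the coordinate differences = 65·(-15) − 5·10 = -1025.
∂z/∂x = [(+0.10)·(-15) − (-0.02)·10] / -1025 = +0.001268
∂z/∂y = [65·(-0.02) − 5·(+0.10)] / -1025 = +0.001756
Steepest decrease is along −∇f = (-0.001268 E, -0.001756 N) → southwest.

SW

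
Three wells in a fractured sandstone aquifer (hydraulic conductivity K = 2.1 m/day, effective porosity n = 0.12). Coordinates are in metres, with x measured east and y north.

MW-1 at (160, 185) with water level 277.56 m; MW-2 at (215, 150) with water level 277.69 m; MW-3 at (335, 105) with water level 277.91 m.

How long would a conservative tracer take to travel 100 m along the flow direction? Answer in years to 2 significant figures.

6.8 years

Taking MW-1 as reference: MW-2−MW-1 = (55, -35, +0.13); MW-3−MW-1 = (175, -80, +0.35).
Solve a·Δx + b·Δy = Δh: det = 55·(-80) − 175·(-35) = 1725.
∂h/∂x = [(+0.13)·(-80) − (+0.35)·(-35)] / 1725 = +0.001072
∂h/∂y = [55·(+0.35) − 175·(+0.13)] / 1725 = -0.002029
|∇h| = √(0.001072² + -0.002029²) = 0.002295
Seepage velocity v = K·i/n = 2.1 × 0.002295 / 0.12 = 0.04016 m/day.
t = 100 / 0.04016 = 2490 days = 6.82 years.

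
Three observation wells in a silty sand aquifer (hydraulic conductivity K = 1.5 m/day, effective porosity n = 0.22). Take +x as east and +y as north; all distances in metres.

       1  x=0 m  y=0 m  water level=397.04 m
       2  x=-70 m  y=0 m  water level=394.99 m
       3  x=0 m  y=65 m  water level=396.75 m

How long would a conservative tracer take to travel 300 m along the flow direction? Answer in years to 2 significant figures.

∂h/∂x = (394.99 − 397.04) / (-70 − 0) = +0.02929
∂h/∂y = (396.75 − 397.04) / (65 − 0) = -0.004462
|∇h| = √(0.02929² + -0.004462²) = 0.02963
Seepage velocity v = K·i/n = 1.5 × 0.02963 / 0.22 = 0.202 m/day.
t = 300 / 0.202 = 1485 days = 4.07 years.

4.1 years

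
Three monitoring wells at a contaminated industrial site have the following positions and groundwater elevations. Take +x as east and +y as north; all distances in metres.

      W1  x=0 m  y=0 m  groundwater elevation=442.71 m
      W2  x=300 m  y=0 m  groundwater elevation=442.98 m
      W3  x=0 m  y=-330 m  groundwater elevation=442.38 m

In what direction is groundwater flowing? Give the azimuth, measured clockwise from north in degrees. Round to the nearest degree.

222°

∂h/∂x = (442.98 − 442.71) / (300 − 0) = +0.0009000
∂h/∂y = (442.38 − 442.71) / (-330 − 0) = +0.0010000
Flow direction (−∇h) has components (-0.0009000 E, -0.0010000 N).
Azimuth = atan2(E, N) = atan2(-0.0009000, -0.0010000) = 222.0° ≈ 222°.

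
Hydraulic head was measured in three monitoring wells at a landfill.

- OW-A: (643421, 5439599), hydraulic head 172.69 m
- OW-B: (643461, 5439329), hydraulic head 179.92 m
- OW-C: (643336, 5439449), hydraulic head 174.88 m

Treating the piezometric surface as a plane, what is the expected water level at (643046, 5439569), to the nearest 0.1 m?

Three-point gradient (reference OW-A): Δ to OW-B = (40, -270, +7.23), Δ to OW-C = (-85, -150, +2.19).
∂h/∂x = +0.01704, ∂h/∂y = -0.02425 (det = -28950).
h(643046, 5439569) = 172.69 + (+0.01704)·(-375) + (-0.02425)·(-30) = 172.69 -6.389 +0.728 = 167.029 m.

167.0 m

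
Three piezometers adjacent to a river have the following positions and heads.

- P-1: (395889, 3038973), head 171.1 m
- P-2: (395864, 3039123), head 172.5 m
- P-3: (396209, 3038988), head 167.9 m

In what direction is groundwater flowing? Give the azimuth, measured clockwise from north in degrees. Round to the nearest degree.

126°

Differences from P-1: to P-2 (Δx, Δy, Δh) = (-25, 150, +1.4); to P-3 = (320, 15, -3.2).
Determinant of the coordinate differences = (-25)·15 − 320·150 = -48375.
∂h/∂x = [(+1.4)·15 − (-3.2)·150] / -48375 = -0.01036
∂h/∂y = [(-25)·(-3.2) − 320·(+1.4)] / -48375 = +0.007607
Flow direction (−∇h) has components (+0.01036 E, -0.007607 N).
Azimuth = atan2(E, N) = atan2(+0.01036, -0.007607) = 126.3° ≈ 126°.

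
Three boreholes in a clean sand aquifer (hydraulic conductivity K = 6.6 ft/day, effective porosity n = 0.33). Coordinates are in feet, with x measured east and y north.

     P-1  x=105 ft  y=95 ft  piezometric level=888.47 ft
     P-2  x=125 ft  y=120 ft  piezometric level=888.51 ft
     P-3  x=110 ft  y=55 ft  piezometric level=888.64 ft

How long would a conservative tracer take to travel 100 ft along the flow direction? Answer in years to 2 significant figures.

Three-point gradient (reference P-1): Δ to P-2 = (20, 25, +0.04), Δ to P-3 = (5, -40, +0.17).
∂h/∂x = +0.006324, ∂h/∂y = -0.003459 (det = -925).
|∇h| = √(0.006324² + -0.003459²) = 0.007208
Seepage velocity v = K·i/n = 6.6 × 0.007208 / 0.33 = 0.1442 ft/day.
t = 100 / 0.1442 = 693.5 days = 1.9 years.

1.9 years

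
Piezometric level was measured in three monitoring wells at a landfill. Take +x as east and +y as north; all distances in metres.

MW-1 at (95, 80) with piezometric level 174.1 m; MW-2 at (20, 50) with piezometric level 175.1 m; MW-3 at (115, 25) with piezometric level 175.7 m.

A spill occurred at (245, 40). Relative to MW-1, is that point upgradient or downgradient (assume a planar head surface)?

Three-point gradient (reference MW-1): Δ to MW-2 = (-75, -30, +1.0), Δ to MW-3 = (20, -55, +1.6).
∂h/∂x = -0.001481, ∂h/∂y = -0.02963 (det = 4725).
Head at (245, 40) = 174.1 + (-0.001481)·(150) + (-0.02963)·(-40) = 175.06 m.
That is higher than the 174.1 m at MW-1, so the point is upgradient.

upgradient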